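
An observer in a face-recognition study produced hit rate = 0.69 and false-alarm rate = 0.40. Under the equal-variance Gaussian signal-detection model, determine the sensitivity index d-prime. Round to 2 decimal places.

d-prime = 0.75

z(H) = z(0.69) = 0.4959
z(FA) = z(0.40) = -0.2533
d' = z(H) − z(FA) = 0.4959 − (-0.2533) = 0.7492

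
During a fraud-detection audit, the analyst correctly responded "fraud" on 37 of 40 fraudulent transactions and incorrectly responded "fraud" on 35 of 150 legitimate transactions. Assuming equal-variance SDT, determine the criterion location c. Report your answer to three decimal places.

H = 37/40 = 0.9250
FA = 35/150 = 0.2333
Φ⁻¹(H) = 1.4395
Φ⁻¹(FA) = -0.7280
c = −½·[z(H) + z(FA)] = −0.5 × (1.4395 + (-0.7280)) = -0.35575
c < 0: the analyst has a liberal response bias.

c = -0.356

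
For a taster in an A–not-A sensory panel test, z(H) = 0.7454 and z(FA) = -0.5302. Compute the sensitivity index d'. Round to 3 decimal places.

d' = 1.276

d' = z(H) − z(FA) = 0.7454 − (-0.5302) = 1.2756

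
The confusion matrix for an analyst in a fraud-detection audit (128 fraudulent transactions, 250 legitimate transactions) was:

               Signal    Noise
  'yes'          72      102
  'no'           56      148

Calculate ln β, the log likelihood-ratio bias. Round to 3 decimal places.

ln β = 0.015

H = 72/128 = 0.5625
FA = 102/250 = 0.4080
z(H) = 0.1573
z(FA) = -0.2327
ln β = −½·[z(H)² − z(FA)²] = −0.5 × (0.0247 − 0.0541) = 0.0147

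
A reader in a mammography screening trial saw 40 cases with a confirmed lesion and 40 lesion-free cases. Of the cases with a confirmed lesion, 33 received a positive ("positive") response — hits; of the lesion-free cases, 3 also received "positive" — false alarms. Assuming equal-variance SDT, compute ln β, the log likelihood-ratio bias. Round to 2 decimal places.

H = 33/40 = 0.8250
FA = 3/40 = 0.0750
Φ⁻¹(H) = Φ⁻¹(0.8250) = 0.935
Φ⁻¹(FA) = Φ⁻¹(0.0750) = -1.440
ln β = −½·[z(H)² − z(FA)²] = −0.5 × (0.874 − 2.074) = 0.600

ln β = 0.60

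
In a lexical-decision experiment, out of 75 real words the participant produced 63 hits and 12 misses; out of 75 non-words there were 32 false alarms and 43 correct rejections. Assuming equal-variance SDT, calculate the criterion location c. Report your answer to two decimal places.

c = -0.40

H = 63/75 = 0.8400
FA = 32/75 = 0.4267
Φ⁻¹(H) = Φ⁻¹(0.8400) = 0.994
Φ⁻¹(FA) = Φ⁻¹(0.4267) = -0.185
c = −½·[z(H) + z(FA)] = −0.5 × (0.994 + (-0.185)) = -0.4045
c < 0: the participant has a liberal response bias.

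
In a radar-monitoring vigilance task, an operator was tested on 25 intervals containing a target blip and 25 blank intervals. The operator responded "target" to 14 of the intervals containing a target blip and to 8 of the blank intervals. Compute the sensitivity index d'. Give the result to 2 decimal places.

H = 14/25 = 0.5600
FA = 8/25 = 0.3200
z(H) = z(0.5600) = 0.1510
z(FA) = z(0.3200) = -0.4677
d' = z(H) − z(FA) = 0.1510 − (-0.4677) = 0.6187

d' = 0.62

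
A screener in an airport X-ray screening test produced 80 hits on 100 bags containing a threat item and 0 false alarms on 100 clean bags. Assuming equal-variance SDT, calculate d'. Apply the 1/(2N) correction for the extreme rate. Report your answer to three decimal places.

The false-alarm rate is 0/100 = 0, so apply the 1/(2N) correction: FA → 1/(2·100) = 0.00500.
z(H) = z(0.80000) = 0.8416
z(FA) = z(0.00500) = -2.5758
d' = 0.8416 − (-2.5758) = 3.4174

d' = 3.417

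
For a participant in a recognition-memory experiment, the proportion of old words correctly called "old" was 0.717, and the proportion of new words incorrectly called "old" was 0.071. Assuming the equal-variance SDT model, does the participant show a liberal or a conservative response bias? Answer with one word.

conservative

z(H) = 0.574, z(FA) = -1.468
c = −½·(z(H) + z(FA)) = 0.447
c > 0 → conservative criterion (biased toward responding “no”).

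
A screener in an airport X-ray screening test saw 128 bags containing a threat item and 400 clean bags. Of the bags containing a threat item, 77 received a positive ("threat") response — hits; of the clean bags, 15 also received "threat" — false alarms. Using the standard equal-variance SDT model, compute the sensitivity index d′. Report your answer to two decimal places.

d′ = 2.04

H = 77/128 = 0.6016
FA = 15/400 = 0.0375
z(0.6016) = 0.257, z(0.0375) = -1.780
d' = z(H) − z(FA) = 0.257 − (-1.780) = 2.037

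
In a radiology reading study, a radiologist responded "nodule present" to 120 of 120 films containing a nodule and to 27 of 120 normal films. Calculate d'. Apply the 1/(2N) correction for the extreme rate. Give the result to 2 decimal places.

d' = 3.39

The hit rate is 120/120 = 1, so apply the 1/(2N) correction: H → 1 − 1/(2·120) = 0.99583.
z(H) = z(0.99583) = 2.638
z(FA) = z(0.22500) = -0.755
d' = 2.638 − (-0.755) = 3.393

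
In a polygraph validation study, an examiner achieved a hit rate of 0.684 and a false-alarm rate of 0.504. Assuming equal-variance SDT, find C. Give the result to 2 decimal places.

z(H) = 0.479
z(FA) = 0.010
c = −½·[z(H) + z(FA)] = −0.5 × (0.479 + 0.010) = -0.2445

C = -0.24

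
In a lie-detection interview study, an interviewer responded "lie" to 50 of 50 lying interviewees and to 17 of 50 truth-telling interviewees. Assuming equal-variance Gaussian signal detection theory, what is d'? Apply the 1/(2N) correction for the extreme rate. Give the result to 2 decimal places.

The hit rate is 50/50 = 1, so apply the 1/(2N) correction: H → 1 − 1/(2·50) = 0.99000.
z(H) = z(0.99000) = 2.326
z(FA) = z(0.34000) = -0.412
d' = 2.326 − (-0.412) = 2.738

d' = 2.74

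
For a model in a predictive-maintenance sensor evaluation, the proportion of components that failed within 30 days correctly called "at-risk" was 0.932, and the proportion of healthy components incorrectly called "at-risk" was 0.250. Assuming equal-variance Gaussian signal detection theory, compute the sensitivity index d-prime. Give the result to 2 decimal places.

z(H) = z(0.932) = 1.4909
z(FA) = z(0.250) = -0.6745
d' = z(H) − z(FA) = 1.4909 − (-0.6745) = 2.1654

d-prime = 2.17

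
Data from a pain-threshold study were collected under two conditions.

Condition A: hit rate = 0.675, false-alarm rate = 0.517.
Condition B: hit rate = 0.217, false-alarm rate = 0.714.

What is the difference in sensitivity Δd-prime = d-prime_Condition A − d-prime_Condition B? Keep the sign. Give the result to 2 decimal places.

Condition A: z(0.675) = 0.454, z(0.517) = 0.043, d' = 0.411
Condition B: z(0.217) = -0.782, z(0.714) = 0.565, d' = -1.347
Δd' = d'_Condition A − d'_Condition B = 0.411 − (-1.347) = 1.758
Condition A has the higher sensitivity.

Δd-prime = 1.76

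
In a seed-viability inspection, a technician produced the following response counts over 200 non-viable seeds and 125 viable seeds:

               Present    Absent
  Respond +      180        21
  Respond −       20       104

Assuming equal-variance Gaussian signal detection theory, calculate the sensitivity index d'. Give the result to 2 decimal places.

H = 180/200 = 0.9000
FA = 21/125 = 0.1680
z(H) = 1.282
z(FA) = -0.962
d' = z(H) − z(FA) = 1.282 − (-0.962) = 2.244

d' = 2.24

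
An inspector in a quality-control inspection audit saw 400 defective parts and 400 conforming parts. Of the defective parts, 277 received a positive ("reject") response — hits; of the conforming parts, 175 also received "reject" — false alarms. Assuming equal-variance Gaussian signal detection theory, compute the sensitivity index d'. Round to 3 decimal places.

H = 277/400 = 0.6925
FA = 175/400 = 0.4375
z(0.6925) = 0.5029, z(0.4375) = -0.1573
d' = z(H) − z(FA) = 0.5029 − (-0.1573) = 0.6602

d' = 0.660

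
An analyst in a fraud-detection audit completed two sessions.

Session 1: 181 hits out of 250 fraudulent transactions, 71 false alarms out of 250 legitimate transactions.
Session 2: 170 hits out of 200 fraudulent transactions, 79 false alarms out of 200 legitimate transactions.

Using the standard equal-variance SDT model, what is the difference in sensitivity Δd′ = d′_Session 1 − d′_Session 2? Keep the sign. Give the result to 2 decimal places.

Δd′ = -0.14

Session 1: z(0.7240) = 0.595, z(0.2840) = -0.571, d' = 1.166
Session 2: z(0.8500) = 1.036, z(0.3950) = -0.266, d' = 1.302
Δd' = d'_Session 1 − d'_Session 2 = 1.166 − 1.302 = -0.136
Session 2 has the higher sensitivity.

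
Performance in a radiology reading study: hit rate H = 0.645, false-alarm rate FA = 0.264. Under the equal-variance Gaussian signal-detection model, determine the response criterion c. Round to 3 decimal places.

c = 0.130

z(H) = z(0.645) = 0.3719
z(FA) = z(0.264) = -0.6311
c = −½·[z(H) + z(FA)] = −0.5 × (0.3719 + (-0.6311)) = 0.1296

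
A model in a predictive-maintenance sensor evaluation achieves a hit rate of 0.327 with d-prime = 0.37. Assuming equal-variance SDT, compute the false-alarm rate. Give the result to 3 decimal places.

z(hit rate) = z(0.327) = -0.4482
z(FA) = z(H) − d' = -0.4482 − 0.37 = -0.8182
false-alarm rate = Φ(-0.8182) = 0.2066

false-alarm rate = 0.207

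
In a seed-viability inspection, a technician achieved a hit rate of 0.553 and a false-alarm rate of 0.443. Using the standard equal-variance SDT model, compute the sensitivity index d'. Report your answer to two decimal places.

z(H) = z(0.553) = 0.133
z(FA) = z(0.443) = -0.143
d' = z(H) − z(FA) = 0.133 − (-0.143) = 0.276

d' = 0.28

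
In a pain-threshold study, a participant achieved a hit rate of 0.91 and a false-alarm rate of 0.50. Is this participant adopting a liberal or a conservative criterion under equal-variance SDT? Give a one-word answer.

liberal

z(H) = 1.341, z(FA) = 0.000
c = −½·(z(H) + z(FA)) = -0.6705
c < 0 → liberal criterion (biased toward responding “yes”).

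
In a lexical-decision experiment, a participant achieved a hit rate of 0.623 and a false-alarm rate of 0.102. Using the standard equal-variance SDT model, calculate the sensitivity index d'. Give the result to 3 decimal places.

d' = 1.584

z(0.623) = 0.3134, z(0.102) = -1.2702
d' = z(H) − z(FA) = 0.3134 − (-1.2702) = 1.5836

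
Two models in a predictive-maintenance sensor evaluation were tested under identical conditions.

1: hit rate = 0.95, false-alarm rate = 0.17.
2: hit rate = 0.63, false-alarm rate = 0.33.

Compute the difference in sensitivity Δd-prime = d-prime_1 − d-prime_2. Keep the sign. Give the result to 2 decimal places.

1: z(0.95) = 1.645, z(0.17) = -0.954, d' = 2.599
2: z(0.63) = 0.332, z(0.33) = -0.440, d' = 0.772
Δd' = d'_1 − d'_2 = 2.599 − 0.772 = 1.827
1 has the higher sensitivity.

Δd-prime = 1.83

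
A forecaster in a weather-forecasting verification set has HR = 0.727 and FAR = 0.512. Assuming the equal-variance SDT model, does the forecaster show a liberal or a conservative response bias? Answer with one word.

z(H) = 0.604, z(FA) = 0.030
c = −½·(z(H) + z(FA)) = -0.317
c < 0 → liberal criterion (biased toward responding “yes”).

liberal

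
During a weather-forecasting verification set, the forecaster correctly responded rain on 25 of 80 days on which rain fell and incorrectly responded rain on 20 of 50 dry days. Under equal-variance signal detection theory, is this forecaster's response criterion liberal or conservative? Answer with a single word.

conservative

z(H) = -0.489, z(FA) = -0.253
c = −½·(z(H) + z(FA)) = 0.371
c > 0 → conservative criterion (biased toward responding “no”).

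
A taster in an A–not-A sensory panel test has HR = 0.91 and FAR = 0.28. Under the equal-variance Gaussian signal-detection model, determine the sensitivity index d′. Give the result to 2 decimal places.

Φ⁻¹(H) = Φ⁻¹(0.91) = 1.341
Φ⁻¹(FA) = Φ⁻¹(0.28) = -0.583
d' = z(H) − z(FA) = 1.341 − (-0.583) = 1.924

d′ = 1.92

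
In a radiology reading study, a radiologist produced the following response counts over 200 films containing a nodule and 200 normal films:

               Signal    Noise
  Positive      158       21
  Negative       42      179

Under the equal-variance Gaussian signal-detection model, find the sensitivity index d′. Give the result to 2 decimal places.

d′ = 2.06

H = 158/200 = 0.7900
FA = 21/200 = 0.1050
Φ⁻¹(H) = 0.806
Φ⁻¹(FA) = -1.254
d' = z(H) − z(FA) = 0.806 − (-1.254) = 2.060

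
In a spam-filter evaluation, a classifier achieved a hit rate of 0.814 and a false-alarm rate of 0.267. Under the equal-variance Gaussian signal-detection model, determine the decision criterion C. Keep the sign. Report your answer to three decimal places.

Φ⁻¹(0.814) = 0.8927, Φ⁻¹(0.267) = -0.6219
c = −½·[z(H) + z(FA)] = −0.5 × (0.8927 + (-0.6219)) = -0.1354

C = -0.135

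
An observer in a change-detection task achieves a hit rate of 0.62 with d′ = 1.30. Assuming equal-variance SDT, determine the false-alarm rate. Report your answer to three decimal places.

z(hit rate) = z(0.62) = 0.3055
z(FA) = z(H) − d' = 0.3055 − 1.30 = -0.9945
false-alarm rate = Φ(-0.9945) = 0.1600

false-alarm rate = 0.160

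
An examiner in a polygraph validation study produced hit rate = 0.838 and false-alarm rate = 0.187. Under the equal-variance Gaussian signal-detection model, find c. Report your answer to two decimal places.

z(H) = 0.986
z(FA) = -0.889
c = −½·[z(H) + z(FA)] = −0.5 × (0.986 + (-0.889)) = -0.0485

c = -0.05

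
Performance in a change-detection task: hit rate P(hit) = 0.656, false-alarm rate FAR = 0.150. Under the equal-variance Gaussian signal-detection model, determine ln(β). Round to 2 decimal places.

ln β = 0.46

z(0.656) = 0.402, z(0.150) = -1.036
ln β = −½·[z(H)² − z(FA)²] = −0.5 × (0.162 − 1.073) = 0.4555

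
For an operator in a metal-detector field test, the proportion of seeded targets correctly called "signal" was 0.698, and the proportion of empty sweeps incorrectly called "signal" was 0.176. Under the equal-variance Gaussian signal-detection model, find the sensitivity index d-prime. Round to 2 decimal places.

d-prime = 1.45

z(0.698) = 0.519, z(0.176) = -0.931
d' = z(H) − z(FA) = 0.519 − (-0.931) = 1.450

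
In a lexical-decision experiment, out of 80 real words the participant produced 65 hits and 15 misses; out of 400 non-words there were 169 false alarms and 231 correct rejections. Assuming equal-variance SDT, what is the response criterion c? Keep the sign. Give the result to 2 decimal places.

H = 65/80 = 0.8125
FA = 169/400 = 0.4225
z(0.8125) = 0.887, z(0.4225) = -0.196
c = −½·[z(H) + z(FA)] = −0.5 × (0.887 + (-0.196)) = -0.3455
c < 0: the participant has a liberal response bias.

c = -0.35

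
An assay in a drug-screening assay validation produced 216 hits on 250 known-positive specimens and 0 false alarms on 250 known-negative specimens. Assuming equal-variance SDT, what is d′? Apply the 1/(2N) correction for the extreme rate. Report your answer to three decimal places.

The false-alarm rate is 0/250 = 0, so apply the 1/(2N) correction: FA → 1/(2·250) = 0.00200.
z(H) = z(0.86400) = 1.0985
z(FA) = z(0.00200) = -2.8782
d' = 1.0985 − (-2.8782) = 3.9767

d′ = 3.977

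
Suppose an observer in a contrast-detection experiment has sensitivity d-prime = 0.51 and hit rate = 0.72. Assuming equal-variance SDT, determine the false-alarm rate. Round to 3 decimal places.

z(hit rate) = z(0.72) = 0.5828
z(FA) = z(H) − d' = 0.5828 − 0.51 = 0.0728
false-alarm rate = Φ(0.0728) = 0.5290

false-alarm rate = 0.529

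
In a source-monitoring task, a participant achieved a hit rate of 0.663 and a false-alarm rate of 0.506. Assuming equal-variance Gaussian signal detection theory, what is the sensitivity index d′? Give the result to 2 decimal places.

d′ = 0.41

Φ⁻¹(H) = Φ⁻¹(0.663) = 0.4207
Φ⁻¹(FA) = Φ⁻¹(0.506) = 0.0150
d' = z(H) − z(FA) = 0.4207 − 0.0150 = 0.4057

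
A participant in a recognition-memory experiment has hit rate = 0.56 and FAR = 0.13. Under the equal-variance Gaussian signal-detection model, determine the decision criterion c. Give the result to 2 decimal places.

z(H) = z(0.56) = 0.1510
z(FA) = z(0.13) = -1.1264
c = −½·[z(H) + z(FA)] = −0.5 × (0.1510 + (-1.1264)) = 0.4877
c > 0: the participant has a conservative response bias.

c = 0.49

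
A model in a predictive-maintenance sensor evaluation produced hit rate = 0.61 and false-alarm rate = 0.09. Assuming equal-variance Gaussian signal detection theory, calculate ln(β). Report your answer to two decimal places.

ln β = 0.86

z(H) = 0.279
z(FA) = -1.341
ln β = −½·[z(H)² − z(FA)²] = −0.5 × (0.078 − 1.798) = 0.860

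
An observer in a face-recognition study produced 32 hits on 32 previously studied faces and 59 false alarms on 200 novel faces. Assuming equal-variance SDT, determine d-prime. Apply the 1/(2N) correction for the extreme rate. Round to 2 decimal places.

d-prime = 2.69

The hit rate is 32/32 = 1, so apply the 1/(2N) correction: H → 1 − 1/(2·32) = 0.98438.
z(H) = z(0.98438) = 2.154
z(FA) = z(0.29500) = -0.539
d' = 2.154 − (-0.539) = 2.693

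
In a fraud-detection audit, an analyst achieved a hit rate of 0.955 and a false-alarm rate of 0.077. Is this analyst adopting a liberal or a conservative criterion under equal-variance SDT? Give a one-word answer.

z(H) = 1.695, z(FA) = -1.426
c = −½·(z(H) + z(FA)) = -0.1345
c < 0 → liberal criterion (biased toward responding “yes”).

liberal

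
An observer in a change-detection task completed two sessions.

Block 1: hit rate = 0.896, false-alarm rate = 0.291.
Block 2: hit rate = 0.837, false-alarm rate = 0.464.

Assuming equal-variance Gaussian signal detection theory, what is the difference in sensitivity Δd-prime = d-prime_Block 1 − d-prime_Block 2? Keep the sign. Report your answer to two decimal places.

Δd-prime = 0.74

Block 1: z(0.896) = 1.259, z(0.291) = -0.550, d' = 1.809
Block 2: z(0.837) = 0.982, z(0.464) = -0.090, d' = 1.072
Δd' = d'_Block 1 − d'_Block 2 = 1.809 − 1.072 = 0.737
Block 1 has the higher sensitivity.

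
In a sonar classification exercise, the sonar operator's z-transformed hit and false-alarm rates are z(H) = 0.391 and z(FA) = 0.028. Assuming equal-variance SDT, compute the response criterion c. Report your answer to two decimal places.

c = -0.21

c = −½·[z(H) + z(FA)] = −½·(0.391 + 0.028) = -0.2095
c < 0: the sonar operator has a liberal response bias.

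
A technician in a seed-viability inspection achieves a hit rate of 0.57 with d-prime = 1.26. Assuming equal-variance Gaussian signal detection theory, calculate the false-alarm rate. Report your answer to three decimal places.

false-alarm rate = 0.139

z(hit rate) = z(0.57) = 0.1764
z(FA) = z(H) − d' = 0.1764 − 1.26 = -1.0836
false-alarm rate = Φ(-1.0836) = 0.1393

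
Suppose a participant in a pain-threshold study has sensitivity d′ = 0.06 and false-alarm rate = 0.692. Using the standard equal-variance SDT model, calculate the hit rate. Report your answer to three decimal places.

hit rate = 0.713

z(false-alarm rate) = z(0.692) = 0.5015
z(H) = z(FA) + d' = 0.5015 + 0.06 = 0.5615
hit rate = Φ(0.5615) = 0.7128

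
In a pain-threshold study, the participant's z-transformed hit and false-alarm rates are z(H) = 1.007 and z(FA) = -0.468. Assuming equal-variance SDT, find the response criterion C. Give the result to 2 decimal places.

C = -0.27

c = −½·[z(H) + z(FA)] = −½·(1.007 + (-0.468)) = -0.2695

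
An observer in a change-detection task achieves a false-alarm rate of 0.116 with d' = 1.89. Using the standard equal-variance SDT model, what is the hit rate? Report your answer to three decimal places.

hit rate = 0.756

z(false-alarm rate) = z(0.116) = -1.1952
z(H) = z(FA) + d' = -1.1952 + 1.89 = 0.6948
hit rate = Φ(0.6948) = 0.7564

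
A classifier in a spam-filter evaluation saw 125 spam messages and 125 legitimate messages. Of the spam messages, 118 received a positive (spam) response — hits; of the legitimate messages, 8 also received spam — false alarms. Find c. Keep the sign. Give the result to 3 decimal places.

H = 118/125 = 0.9440
FA = 8/125 = 0.0640
z(H) = z(0.9440) = 1.5893
z(FA) = z(0.0640) = -1.5220
c = −½·[z(H) + z(FA)] = −0.5 × (1.5893 + (-1.5220)) = -0.03365
c < 0: the classifier has a liberal response bias.

c = -0.034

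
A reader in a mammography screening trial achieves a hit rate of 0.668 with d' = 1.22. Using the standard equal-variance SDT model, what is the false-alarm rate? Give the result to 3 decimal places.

false-alarm rate = 0.216

z(hit rate) = z(0.668) = 0.4344
z(FA) = z(H) − d' = 0.4344 − 1.22 = -0.7856
false-alarm rate = Φ(-0.7856) = 0.2161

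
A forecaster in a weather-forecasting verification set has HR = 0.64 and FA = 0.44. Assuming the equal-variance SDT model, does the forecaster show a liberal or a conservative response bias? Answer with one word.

liberal

z(H) = 0.358, z(FA) = -0.151
c = −½·(z(H) + z(FA)) = -0.1035
c < 0 → liberal criterion (biased toward responding “yes”).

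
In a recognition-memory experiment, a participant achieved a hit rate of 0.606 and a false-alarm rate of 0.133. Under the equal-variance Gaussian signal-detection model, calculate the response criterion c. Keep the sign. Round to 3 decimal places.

Φ⁻¹(H) = 0.2689
Φ⁻¹(FA) = -1.1123
c = −½·[z(H) + z(FA)] = −0.5 × (0.2689 + (-1.1123)) = 0.4217
c > 0: the participant has a conservative response bias.

c = 0.422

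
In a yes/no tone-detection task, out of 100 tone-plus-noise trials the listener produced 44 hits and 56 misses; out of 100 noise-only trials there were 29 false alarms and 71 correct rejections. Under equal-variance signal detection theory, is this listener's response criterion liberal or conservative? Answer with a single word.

conservative

z(H) = -0.151, z(FA) = -0.553
c = −½·(z(H) + z(FA)) = 0.352
c > 0 → conservative criterion (biased toward responding “no”).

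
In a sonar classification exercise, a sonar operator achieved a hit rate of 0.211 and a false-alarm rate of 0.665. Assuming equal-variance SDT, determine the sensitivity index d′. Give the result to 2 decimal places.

z(H) = -0.8030
z(FA) = 0.4261
d' = z(H) − z(FA) = -0.8030 − 0.4261 = -1.2291

d′ = -1.23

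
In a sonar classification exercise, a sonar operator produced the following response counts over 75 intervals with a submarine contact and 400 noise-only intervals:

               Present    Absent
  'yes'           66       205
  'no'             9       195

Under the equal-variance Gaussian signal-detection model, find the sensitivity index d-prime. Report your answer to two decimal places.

d-prime = 1.14

H = 66/75 = 0.8800
FA = 205/400 = 0.5125
z(H) = 1.1750
z(FA) = 0.0313
d' = z(H) − z(FA) = 1.1750 − 0.0313 = 1.1437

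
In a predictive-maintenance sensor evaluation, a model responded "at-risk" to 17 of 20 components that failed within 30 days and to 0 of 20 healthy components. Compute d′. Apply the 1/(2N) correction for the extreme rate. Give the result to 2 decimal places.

d′ = 3.00

The false-alarm rate is 0/20 = 0, so apply the 1/(2N) correction: FA → 1/(2·20) = 0.02500.
z(H) = z(0.85000) = 1.036
z(FA) = z(0.02500) = -1.960
d' = 1.036 − (-1.960) = 2.996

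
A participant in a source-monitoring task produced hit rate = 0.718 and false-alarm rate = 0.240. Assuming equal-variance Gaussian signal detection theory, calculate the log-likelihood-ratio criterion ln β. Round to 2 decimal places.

z(H) = 0.577
z(FA) = -0.706
ln β = −½·[z(H)² − z(FA)²] = −0.5 × (0.333 − 0.498) = 0.0825

ln β = 0.08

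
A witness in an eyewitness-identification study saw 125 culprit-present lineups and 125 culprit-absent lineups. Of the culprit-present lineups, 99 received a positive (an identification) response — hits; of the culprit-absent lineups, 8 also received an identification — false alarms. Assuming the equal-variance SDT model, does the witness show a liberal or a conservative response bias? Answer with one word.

z(H) = 0.813, z(FA) = -1.522
c = −½·(z(H) + z(FA)) = 0.3545
c > 0 → conservative criterion (biased toward responding “no”).

conservative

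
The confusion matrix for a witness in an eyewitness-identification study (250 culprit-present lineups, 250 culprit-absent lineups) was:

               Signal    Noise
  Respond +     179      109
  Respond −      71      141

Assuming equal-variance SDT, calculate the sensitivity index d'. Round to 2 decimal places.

H = 179/250 = 0.7160
FA = 109/250 = 0.4360
Φ⁻¹(H) = Φ⁻¹(0.7160) = 0.571
Φ⁻¹(FA) = Φ⁻¹(0.4360) = -0.161
d' = z(H) − z(FA) = 0.571 − (-0.161) = 0.732

d' = 0.73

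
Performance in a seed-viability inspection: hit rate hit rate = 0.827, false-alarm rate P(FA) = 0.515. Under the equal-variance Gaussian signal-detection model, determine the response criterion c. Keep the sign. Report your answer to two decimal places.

Φ⁻¹(H) = Φ⁻¹(0.827) = 0.9424
Φ⁻¹(FA) = Φ⁻¹(0.515) = 0.0376
c = −½·[z(H) + z(FA)] = −0.5 × (0.9424 + 0.0376) = -0.4900
c < 0: the technician has a liberal response bias.

c = -0.49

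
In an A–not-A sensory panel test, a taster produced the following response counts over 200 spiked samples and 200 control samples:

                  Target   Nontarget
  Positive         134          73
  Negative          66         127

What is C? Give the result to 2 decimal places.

C = -0.05

H = 134/200 = 0.6700
FA = 73/200 = 0.3650
Φ⁻¹(H) = Φ⁻¹(0.6700) = 0.440
Φ⁻¹(FA) = Φ⁻¹(0.3650) = -0.345
c = −½·[z(H) + z(FA)] = −0.5 × (0.440 + (-0.345)) = -0.0475
c < 0: the taster has a liberal response bias.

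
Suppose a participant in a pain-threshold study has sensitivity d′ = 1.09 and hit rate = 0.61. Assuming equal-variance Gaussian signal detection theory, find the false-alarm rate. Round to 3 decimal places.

false-alarm rate = 0.209

z(hit rate) = z(0.61) = 0.2793
z(FA) = z(H) − d' = 0.2793 − 1.09 = -0.8107
false-alarm rate = Φ(-0.8107) = 0.2088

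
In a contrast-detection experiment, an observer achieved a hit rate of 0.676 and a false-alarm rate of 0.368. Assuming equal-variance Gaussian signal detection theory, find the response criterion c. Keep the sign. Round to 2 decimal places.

z(H) = z(0.676) = 0.457
z(FA) = z(0.368) = -0.337
c = −½·[z(H) + z(FA)] = −0.5 × (0.457 + (-0.337)) = -0.060
c < 0: the observer has a liberal response bias.

c = -0.06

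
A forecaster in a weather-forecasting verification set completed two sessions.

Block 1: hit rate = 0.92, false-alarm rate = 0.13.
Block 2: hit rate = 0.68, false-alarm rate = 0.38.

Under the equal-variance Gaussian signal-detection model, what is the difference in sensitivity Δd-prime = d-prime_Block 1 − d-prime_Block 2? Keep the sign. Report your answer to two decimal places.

Δd-prime = 1.76

Block 1: z(0.92) = 1.405, z(0.13) = -1.126, d' = 2.531
Block 2: z(0.68) = 0.468, z(0.38) = -0.305, d' = 0.773
Δd' = d'_Block 1 − d'_Block 2 = 2.531 − 0.773 = 1.758
Block 1 has the higher sensitivity.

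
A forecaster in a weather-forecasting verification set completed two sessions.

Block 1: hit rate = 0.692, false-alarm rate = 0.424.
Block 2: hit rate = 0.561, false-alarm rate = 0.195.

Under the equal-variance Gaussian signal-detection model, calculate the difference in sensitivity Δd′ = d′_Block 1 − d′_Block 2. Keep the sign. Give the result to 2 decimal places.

Δd′ = -0.32

Block 1: z(0.692) = 0.502, z(0.424) = -0.192, d' = 0.694
Block 2: z(0.561) = 0.154, z(0.195) = -0.860, d' = 1.014
Δd' = d'_Block 1 − d'_Block 2 = 0.694 − 1.014 = -0.320
Block 2 has the higher sensitivity.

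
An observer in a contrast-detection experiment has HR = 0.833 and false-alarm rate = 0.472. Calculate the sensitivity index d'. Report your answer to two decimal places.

d' = 1.04

z(H) = 0.966
z(FA) = -0.070
d' = z(H) − z(FA) = 0.966 − (-0.070) = 1.036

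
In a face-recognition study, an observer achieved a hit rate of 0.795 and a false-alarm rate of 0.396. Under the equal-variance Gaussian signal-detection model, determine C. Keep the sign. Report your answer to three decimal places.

z(0.795) = 0.8239, z(0.396) = -0.2637
c = −½·[z(H) + z(FA)] = −0.5 × (0.8239 + (-0.2637)) = -0.2801
c < 0: the observer has a liberal response bias.

C = -0.280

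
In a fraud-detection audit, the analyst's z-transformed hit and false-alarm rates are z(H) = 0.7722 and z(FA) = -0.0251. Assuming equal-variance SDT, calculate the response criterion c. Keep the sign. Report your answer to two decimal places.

c = −½·[z(H) + z(FA)] = −½·(0.7722 + (-0.0251)) = -0.37355

c = -0.37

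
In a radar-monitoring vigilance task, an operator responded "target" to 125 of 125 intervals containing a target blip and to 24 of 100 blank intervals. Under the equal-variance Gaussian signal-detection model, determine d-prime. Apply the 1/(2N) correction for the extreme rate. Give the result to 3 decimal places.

d-prime = 3.358

The hit rate is 125/125 = 1, so apply the 1/(2N) correction: H → 1 − 1/(2·125) = 0.99600.
z(H) = z(0.99600) = 2.6521
z(FA) = z(0.24000) = -0.7063
d' = 2.6521 − (-0.7063) = 3.3584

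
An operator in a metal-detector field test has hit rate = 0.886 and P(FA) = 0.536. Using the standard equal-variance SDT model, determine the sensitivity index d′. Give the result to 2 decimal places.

d′ = 1.12

Φ⁻¹(H) = 1.2055
Φ⁻¹(FA) = 0.0904
d' = z(H) − z(FA) = 1.2055 − 0.0904 = 1.1151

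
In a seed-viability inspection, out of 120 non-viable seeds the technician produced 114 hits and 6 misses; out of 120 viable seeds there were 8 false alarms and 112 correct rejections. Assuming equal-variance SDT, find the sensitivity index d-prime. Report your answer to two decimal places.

d-prime = 3.15

H = 114/120 = 0.9500
FA = 8/120 = 0.0667
z(0.9500) = 1.645, z(0.0667) = -1.501
d' = z(H) − z(FA) = 1.645 − (-1.501) = 3.146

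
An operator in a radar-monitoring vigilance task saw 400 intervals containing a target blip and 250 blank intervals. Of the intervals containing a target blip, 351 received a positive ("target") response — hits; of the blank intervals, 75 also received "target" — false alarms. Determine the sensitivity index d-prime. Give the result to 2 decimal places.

H = 351/400 = 0.8775
FA = 75/250 = 0.3000
z(H) = z(0.8775) = 1.163
z(FA) = z(0.3000) = -0.524
d' = z(H) − z(FA) = 1.163 − (-0.524) = 1.687

d-prime = 1.69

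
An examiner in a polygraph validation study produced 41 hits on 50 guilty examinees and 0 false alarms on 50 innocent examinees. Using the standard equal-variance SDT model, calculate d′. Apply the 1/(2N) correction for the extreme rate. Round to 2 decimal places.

d′ = 3.24

The false-alarm rate is 0/50 = 0, so apply the 1/(2N) correction: FA → 1/(2·50) = 0.01000.
z(H) = z(0.82000) = 0.915
z(FA) = z(0.01000) = -2.326
d' = 0.915 − (-2.326) = 3.241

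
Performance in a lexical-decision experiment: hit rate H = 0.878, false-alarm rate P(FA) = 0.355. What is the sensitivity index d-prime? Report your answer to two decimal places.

z(H) = z(0.878) = 1.1650
z(FA) = z(0.355) = -0.3719
d' = z(H) − z(FA) = 1.1650 − (-0.3719) = 1.5369

d-prime = 1.54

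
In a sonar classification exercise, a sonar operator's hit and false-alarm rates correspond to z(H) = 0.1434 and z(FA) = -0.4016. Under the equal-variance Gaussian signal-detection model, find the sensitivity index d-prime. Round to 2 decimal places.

d-prime = 0.55

d' = z(H) − z(FA) = 0.1434 − (-0.4016) = 0.5450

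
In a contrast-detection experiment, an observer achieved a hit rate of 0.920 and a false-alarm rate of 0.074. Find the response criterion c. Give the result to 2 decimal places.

c = 0.02

z(0.920) = 1.405, z(0.074) = -1.447
c = −½·[z(H) + z(FA)] = −0.5 × (1.405 + (-1.447)) = 0.021
c > 0: the observer has a conservative response bias.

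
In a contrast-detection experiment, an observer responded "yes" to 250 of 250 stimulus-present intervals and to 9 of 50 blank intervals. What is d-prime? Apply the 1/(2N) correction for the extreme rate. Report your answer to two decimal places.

The hit rate is 250/250 = 1, so apply the 1/(2N) correction: H → 1 − 1/(2·250) = 0.99800.
z(H) = z(0.99800) = 2.878
z(FA) = z(0.18000) = -0.915
d' = 2.878 − (-0.915) = 3.793

d-prime = 3.79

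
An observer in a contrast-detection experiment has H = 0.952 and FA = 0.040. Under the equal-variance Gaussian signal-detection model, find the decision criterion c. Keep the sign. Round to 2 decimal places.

c = 0.04

z(H) = z(0.952) = 1.6646
z(FA) = z(0.040) = -1.7507
c = −½·[z(H) + z(FA)] = −0.5 × (1.6646 + (-1.7507)) = 0.04305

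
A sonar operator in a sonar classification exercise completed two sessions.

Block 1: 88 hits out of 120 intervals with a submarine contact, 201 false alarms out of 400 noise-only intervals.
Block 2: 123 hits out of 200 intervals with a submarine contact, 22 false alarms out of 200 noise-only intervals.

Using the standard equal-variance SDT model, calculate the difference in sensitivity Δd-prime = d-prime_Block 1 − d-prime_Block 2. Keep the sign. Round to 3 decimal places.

Δd-prime = -0.902

Block 1: z(0.7333) = 0.6228, z(0.5025) = 0.0063, d' = 0.6165
Block 2: z(0.6150) = 0.2924, z(0.1100) = -1.2265, d' = 1.5189
Δd' = d'_Block 1 − d'_Block 2 = 0.6165 − 1.5189 = -0.9024
Block 2 has the higher sensitivity.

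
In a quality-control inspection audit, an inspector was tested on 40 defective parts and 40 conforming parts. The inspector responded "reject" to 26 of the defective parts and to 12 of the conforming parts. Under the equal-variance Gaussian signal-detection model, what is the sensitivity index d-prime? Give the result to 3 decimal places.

H = 26/40 = 0.6500
FA = 12/40 = 0.3000
Φ⁻¹(H) = Φ⁻¹(0.6500) = 0.3853
Φ⁻¹(FA) = Φ⁻¹(0.3000) = -0.5244
d' = z(H) − z(FA) = 0.3853 − (-0.5244) = 0.9097

d-prime = 0.910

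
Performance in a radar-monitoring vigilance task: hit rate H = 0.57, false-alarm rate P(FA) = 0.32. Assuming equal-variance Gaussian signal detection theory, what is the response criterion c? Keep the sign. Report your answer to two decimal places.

c = 0.15

z(H) = z(0.57) = 0.1764
z(FA) = z(0.32) = -0.4677
c = −½·[z(H) + z(FA)] = −0.5 × (0.1764 + (-0.4677)) = 0.14565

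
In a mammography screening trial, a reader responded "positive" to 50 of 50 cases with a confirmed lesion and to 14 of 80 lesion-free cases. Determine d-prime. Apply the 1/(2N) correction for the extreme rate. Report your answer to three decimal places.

The hit rate is 50/50 = 1, so apply the 1/(2N) correction: H → 1 − 1/(2·50) = 0.99000.
z(H) = z(0.99000) = 2.3263
z(FA) = z(0.17500) = -0.9346
d' = 2.3263 − (-0.9346) = 3.2609

d-prime = 3.261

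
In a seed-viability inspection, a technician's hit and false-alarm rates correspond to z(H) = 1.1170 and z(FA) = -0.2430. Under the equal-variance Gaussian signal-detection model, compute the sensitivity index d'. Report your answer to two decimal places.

d' = z(H) − z(FA) = 1.1170 − (-0.2430) = 1.3600

d' = 1.36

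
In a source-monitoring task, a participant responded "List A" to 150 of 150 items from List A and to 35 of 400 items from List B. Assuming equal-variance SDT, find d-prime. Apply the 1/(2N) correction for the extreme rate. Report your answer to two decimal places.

The hit rate is 150/150 = 1, so apply the 1/(2N) correction: H → 1 − 1/(2·150) = 0.99667.
z(H) = z(0.99667) = 2.713
z(FA) = z(0.08750) = -1.356
d' = 2.713 − (-1.356) = 4.069

d-prime = 4.07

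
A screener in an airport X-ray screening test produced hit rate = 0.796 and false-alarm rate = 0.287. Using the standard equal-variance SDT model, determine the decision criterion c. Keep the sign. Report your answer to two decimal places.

z(H) = 0.827
z(FA) = -0.562
c = −½·[z(H) + z(FA)] = −0.5 × (0.827 + (-0.562)) = -0.1325

c = -0.13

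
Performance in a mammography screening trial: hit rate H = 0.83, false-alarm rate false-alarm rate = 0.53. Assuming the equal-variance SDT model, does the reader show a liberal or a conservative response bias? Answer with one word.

liberal

z(H) = 0.954, z(FA) = 0.075
c = −½·(z(H) + z(FA)) = -0.5145
c < 0 → liberal criterion (biased toward responding “yes”).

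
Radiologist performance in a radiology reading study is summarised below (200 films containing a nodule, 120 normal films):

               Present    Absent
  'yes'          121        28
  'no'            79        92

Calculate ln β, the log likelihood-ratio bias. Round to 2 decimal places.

H = 121/200 = 0.6050
FA = 28/120 = 0.2333
Φ⁻¹(H) = 0.266
Φ⁻¹(FA) = -0.728
ln β = −½·[z(H)² − z(FA)²] = −0.5 × (0.071 − 0.530) = 0.2295

ln β = 0.23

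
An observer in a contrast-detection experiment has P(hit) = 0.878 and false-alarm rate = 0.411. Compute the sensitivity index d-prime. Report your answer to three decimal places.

d-prime = 1.390

z(H) = z(0.878) = 1.1650
z(FA) = z(0.411) = -0.2250
d' = z(H) − z(FA) = 1.1650 − (-0.2250) = 1.3900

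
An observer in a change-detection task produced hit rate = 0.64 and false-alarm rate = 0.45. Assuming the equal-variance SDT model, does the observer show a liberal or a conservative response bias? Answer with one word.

liberal

z(H) = 0.358, z(FA) = -0.126
c = −½·(z(H) + z(FA)) = -0.116
c < 0 → liberal criterion (biased toward responding “yes”).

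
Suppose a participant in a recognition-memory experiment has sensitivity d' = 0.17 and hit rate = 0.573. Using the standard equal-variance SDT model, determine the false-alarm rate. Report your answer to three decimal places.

false-alarm rate = 0.506

z(hit rate) = z(0.573) = 0.1840
z(FA) = z(H) − d' = 0.1840 − 0.17 = 0.0140
false-alarm rate = Φ(0.0140) = 0.5056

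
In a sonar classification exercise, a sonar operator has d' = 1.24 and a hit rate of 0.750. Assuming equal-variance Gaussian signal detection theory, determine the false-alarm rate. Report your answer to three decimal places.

false-alarm rate = 0.286

z(hit rate) = z(0.750) = 0.6745
z(FA) = z(H) − d' = 0.6745 − 1.24 = -0.5655
false-alarm rate = Φ(-0.5655) = 0.2859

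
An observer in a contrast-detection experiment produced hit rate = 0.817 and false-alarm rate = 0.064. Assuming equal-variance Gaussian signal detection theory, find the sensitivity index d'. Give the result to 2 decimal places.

d' = 2.43

z(H) = z(0.817) = 0.9040
z(FA) = z(0.064) = -1.5220
d' = z(H) − z(FA) = 0.9040 − (-1.5220) = 2.4260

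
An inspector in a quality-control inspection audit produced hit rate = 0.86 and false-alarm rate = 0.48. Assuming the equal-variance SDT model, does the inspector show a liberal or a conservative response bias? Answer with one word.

liberal

z(H) = 1.080, z(FA) = -0.050
c = −½·(z(H) + z(FA)) = -0.515
c < 0 → liberal criterion (biased toward responding “yes”).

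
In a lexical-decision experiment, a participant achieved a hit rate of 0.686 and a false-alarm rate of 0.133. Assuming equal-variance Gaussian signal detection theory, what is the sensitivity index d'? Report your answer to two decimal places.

d' = 1.60

Φ⁻¹(H) = Φ⁻¹(0.686) = 0.4845
Φ⁻¹(FA) = Φ⁻¹(0.133) = -1.1123
d' = z(H) − z(FA) = 0.4845 − (-1.1123) = 1.5968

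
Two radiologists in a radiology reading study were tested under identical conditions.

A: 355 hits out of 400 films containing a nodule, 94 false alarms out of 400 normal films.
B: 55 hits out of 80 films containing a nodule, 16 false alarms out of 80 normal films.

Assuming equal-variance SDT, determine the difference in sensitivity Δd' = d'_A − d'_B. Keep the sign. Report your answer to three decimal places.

A: z(0.8875) = 1.2133, z(0.2350) = -0.7225, d' = 1.9358
B: z(0.6875) = 0.4888, z(0.2000) = -0.8416, d' = 1.3304
Δd' = d'_A − d'_B = 1.9358 − 1.3304 = 0.6054
A has the higher sensitivity.

Δd' = 0.605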